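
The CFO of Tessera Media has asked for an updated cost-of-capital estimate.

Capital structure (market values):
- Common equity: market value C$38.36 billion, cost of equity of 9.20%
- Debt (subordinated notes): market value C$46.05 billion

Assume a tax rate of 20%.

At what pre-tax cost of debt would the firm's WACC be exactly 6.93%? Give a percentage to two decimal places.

Total capital V = 38.36 + 46.05 = 84.41.
Equity weight = 38.36/84.41 = 0.4544.
Subordinated notes weight = 46.05/84.41 = 0.5456.
Equity contribution = 0.4544 × 9.2% = 4.1809%.
Remaining for debt = 6.93% − 4.1809% = 2.7491%.
Rd × (1 − 20%) × 0.5456 = 2.7491%  ⇒  Rd = 6.2988%.

6.30%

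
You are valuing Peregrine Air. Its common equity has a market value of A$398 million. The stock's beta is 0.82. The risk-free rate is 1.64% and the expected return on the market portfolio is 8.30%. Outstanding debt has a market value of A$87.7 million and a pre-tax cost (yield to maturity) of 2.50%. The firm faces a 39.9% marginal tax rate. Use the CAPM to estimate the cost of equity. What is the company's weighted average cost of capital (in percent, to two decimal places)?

Market risk premium = 8.3% − 1.64% = 6.66%.
Cost of equity via CAPM: Re = 1.64% + 0.82 × 6.66% = 7.1012%.
Total capital V = 398 + 87.7 = 485.7.
Equity: weight = 398/485.7 = 0.8194; cost = 7.1012%.
Debt: weight = 87.7/485.7 = 0.1806; after-tax cost = 2.5% × (1 − 39.9%) = 1.5025%.
WACC = 0.8194 × 7.1012% + 0.1806 × 1.5025% = 6.0903%.

6.09%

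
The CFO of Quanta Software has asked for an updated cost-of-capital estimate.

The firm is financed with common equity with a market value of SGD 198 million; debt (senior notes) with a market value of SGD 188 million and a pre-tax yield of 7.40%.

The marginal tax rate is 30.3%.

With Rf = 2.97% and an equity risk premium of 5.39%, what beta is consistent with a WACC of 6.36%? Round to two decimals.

0.84

Total capital V = 198 + 188 = 386.
Equity weight = 198/386 = 0.5130.
Senior notes weight = 188/386 = 0.4870.
Debt contribution = 0.4870 × 7.4% × (1 − 30.3%) = 2.5121%.
Required equity contribution = 6.36% − 2.5121% = 3.8479%  ⇒  Re = 7.5015%.
CAPM: 7.5015% = 2.97% + β × 5.39%  ⇒  β = 0.8407.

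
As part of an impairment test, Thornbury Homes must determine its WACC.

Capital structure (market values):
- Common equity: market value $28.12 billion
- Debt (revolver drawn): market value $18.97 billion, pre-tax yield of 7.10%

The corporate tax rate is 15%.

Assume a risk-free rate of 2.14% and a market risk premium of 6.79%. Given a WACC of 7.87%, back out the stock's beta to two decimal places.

Total capital V = 28.12 + 18.97 = 47.09.
Equity weight = 28.12/47.09 = 0.5972.
Revolver drawn weight = 18.97/47.09 = 0.4028.
Debt contribution = 0.4028 × 7.1% × (1 − 15%) = 2.4312%.
Required equity contribution = 7.87% − 2.4312% = 5.4388%  ⇒  Re = 9.1079%.
CAPM: 9.1079% = 2.14% + β × 6.79%  ⇒  β = 1.0262.

1.03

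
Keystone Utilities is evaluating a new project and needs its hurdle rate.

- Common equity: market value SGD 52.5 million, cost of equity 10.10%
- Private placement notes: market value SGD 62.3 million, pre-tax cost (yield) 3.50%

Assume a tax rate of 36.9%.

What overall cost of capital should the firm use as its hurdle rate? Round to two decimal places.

5.82%

Total capital V = 52.5 + 62.3 = 114.8.
Equity: weight = 52.5/114.8 = 0.4573; cost = 10.1%.
Private placement notes: weight = 62.3/114.8 = 0.5427; after-tax cost = 3.5% × (1 − 36.9%) = 2.2085%.
WACC = 0.4573 × 10.1000% + 0.5427 × 2.2085% = 5.8174%.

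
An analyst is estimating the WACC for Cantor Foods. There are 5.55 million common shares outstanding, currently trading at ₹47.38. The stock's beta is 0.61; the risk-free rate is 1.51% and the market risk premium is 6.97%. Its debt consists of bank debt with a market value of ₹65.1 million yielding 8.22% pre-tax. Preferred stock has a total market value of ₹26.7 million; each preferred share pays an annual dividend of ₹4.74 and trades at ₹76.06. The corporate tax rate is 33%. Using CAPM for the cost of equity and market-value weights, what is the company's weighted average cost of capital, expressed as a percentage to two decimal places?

Cost of equity via CAPM: Re = 1.51% + 0.61 × 6.97% = 5.7617%.
Cost of preferred: Rp = 4.74 / 76.06 = 6.2319%.
Market value of equity E = 47.38 × 5.55m = 262.959m.
Total capital V = 262.959 + 26.7 + 65.1 = 354.759.
Equity: weight = 262.959/354.759 = 0.7412; cost = 5.7617%.
Preferred: weight = 26.7/354.759 = 0.0753; cost = 6.2319%.
Bank debt: weight = 65.1/354.759 = 0.1835; after-tax cost = 8.22% × (1 − 33%) = 5.5074%.
WACC = 0.7412 × 5.7617% + 0.0753 × 6.2319% + 0.1835 × 5.5074% = 5.7504%.

5.75%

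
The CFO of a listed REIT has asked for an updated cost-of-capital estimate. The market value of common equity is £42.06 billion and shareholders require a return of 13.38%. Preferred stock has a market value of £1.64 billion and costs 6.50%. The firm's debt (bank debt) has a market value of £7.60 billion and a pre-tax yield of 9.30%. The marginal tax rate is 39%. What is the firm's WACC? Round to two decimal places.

12.02%

Total capital V = 42.06 + 1.64 + 7.6 = 51.3.
Equity: weight = 42.06/51.3 = 0.8199; cost = 13.38%.
Preferred: weight = 1.64/51.3 = 0.0320; cost = 6.5%.
Bank debt: weight = 7.6/51.3 = 0.1481; after-tax cost = 9.3% × (1 − 39%) = 5.6730%.
WACC = 0.8199 × 13.3800% + 0.0320 × 6.5000% + 0.1481 × 5.6730% = 12.0183%.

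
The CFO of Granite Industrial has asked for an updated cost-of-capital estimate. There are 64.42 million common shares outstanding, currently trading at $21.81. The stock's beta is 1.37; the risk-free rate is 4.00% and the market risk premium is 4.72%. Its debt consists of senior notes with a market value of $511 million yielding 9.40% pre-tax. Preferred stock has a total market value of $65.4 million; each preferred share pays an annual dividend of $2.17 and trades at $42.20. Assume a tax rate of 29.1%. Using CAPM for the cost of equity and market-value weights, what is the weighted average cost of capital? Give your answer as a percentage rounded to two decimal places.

9.31%

Cost of equity via CAPM: Re = 4.0% + 1.37 × 4.72% = 10.4664%.
Cost of preferred: Rp = 2.17 / 42.2 = 5.1422%.
Market value of equity E = 21.81 × 64.42m = 1405.0002m.
Total capital V = 1405.0002 + 65.4 + 511 = 1981.4002.
Equity: weight = 1405.0002/1981.4002 = 0.7091; cost = 10.4664%.
Preferred: weight = 65.4/1981.4002 = 0.0330; cost = 5.1422%.
Senior notes: weight = 511/1981.4002 = 0.2579; after-tax cost = 9.4% × (1 − 29.1%) = 6.6646%.
WACC = 0.7091 × 10.4664% + 0.0330 × 5.1422% + 0.2579 × 6.6646% = 9.3102%.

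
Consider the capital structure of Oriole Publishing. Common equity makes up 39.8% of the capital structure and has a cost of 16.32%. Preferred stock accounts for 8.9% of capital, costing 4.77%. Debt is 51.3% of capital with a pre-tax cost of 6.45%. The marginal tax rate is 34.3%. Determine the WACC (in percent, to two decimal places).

9.09%

After-tax cost of debt = 6.45% × (1 − 34.3%) = 4.2377%.
WACC = 0.398 × 16.3200% + 0.089 × 4.7700% + 0.513 × 4.2377% = 9.0938%.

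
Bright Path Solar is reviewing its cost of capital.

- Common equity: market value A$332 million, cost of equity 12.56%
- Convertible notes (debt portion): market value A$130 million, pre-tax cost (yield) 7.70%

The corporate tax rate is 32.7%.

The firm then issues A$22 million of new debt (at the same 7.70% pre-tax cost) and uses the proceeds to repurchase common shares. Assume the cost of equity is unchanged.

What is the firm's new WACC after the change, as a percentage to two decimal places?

10.13%

After the change:
Total capital V = 310 + 152 = 462.
Equity: weight = 310/462 = 0.6710; cost = 12.56%.
Convertible notes (debt portion): weight = 152/462 = 0.3290; after-tax cost = 7.7% × (1 − 32.7%) = 5.1821%.
WACC = 0.6710 × 12.5600% + 0.3290 × 5.1821% = 10.1326%.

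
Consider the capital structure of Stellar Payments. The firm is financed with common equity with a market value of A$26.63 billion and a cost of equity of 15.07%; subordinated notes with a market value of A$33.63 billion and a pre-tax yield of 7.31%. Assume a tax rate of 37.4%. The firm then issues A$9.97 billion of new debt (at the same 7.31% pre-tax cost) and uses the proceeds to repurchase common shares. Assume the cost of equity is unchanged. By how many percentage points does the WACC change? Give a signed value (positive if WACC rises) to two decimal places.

Current WACC:
Total capital V = 26.63 + 33.63 = 60.26.
Equity: weight = 26.63/60.26 = 0.4419; cost = 15.07%.
Subordinated notes: weight = 33.63/60.26 = 0.5581; after-tax cost = 7.31% × (1 − 37.4%) = 4.5761%.
WACC = 0.4419 × 15.0700% + 0.5581 × 4.5761% = 9.2135%.
After the change:
Total capital V = 16.66 + 43.6 = 60.26.
Equity: weight = 16.66/60.26 = 0.2765; cost = 15.07%.
Subordinated notes: weight = 43.6/60.26 = 0.7235; after-tax cost = 7.31% × (1 − 37.4%) = 4.5761%.
WACC = 0.2765 × 15.0700% + 0.7235 × 4.5761% = 7.4773%.
Change in WACC = 7.4773% − 9.2135% = -1.7362 pp.

-1.74 pp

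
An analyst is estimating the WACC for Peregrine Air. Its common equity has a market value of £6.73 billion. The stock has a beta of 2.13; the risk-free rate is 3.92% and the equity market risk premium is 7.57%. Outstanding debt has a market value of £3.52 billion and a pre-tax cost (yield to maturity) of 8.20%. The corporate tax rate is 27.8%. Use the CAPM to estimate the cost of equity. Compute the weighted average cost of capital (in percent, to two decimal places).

Cost of equity via CAPM: Re = 3.92% + 2.13 × 7.57% = 20.0441%.
Total capital V = 6.73 + 3.52 = 10.25.
Equity: weight = 6.73/10.25 = 0.6566; cost = 20.0441%.
Debt: weight = 3.52/10.25 = 0.3434; after-tax cost = 8.2% × (1 − 27.8%) = 5.9204%.
WACC = 0.6566 × 20.0441% + 0.3434 × 5.9204% = 15.1938%.

15.19%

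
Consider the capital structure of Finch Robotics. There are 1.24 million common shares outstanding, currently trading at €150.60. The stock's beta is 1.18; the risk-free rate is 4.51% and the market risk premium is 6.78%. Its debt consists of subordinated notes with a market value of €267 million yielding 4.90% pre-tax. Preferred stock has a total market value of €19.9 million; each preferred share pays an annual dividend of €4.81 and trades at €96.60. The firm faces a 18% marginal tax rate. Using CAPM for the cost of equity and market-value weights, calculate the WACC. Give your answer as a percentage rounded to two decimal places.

7.41%

Cost of equity via CAPM: Re = 4.51% + 1.18 × 6.78% = 12.5104%.
Cost of preferred: Rp = 4.81 / 96.6 = 4.9793%.
Market value of equity E = 150.6 × 1.24m = 186.744m.
Total capital V = 186.744 + 19.9 + 267 = 473.644.
Equity: weight = 186.744/473.644 = 0.3943; cost = 12.5104%.
Preferred: weight = 19.9/473.644 = 0.0420; cost = 4.9793%.
Subordinated notes: weight = 267/473.644 = 0.5637; after-tax cost = 4.9% × (1 − 18%) = 4.0180%.
WACC = 0.3943 × 12.5104% + 0.0420 × 4.9793% + 0.5637 × 4.0180% = 7.4067%.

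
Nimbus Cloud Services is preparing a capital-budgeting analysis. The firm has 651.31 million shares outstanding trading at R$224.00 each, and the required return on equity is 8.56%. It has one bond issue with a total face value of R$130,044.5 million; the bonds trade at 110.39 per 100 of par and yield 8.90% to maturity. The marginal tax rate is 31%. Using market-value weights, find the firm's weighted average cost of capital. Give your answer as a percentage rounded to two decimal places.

Market value of equity E = 224.0 × 651.31m = 145893.44m. Market value of debt D = 130044.5m × 110.39/100 = 143556.12355m.
Total capital V = 145893.44 + 143556.12355 = 289449.56355.
Equity: weight = 145893.44/289449.56355 = 0.5040; cost = 8.56%.
Bonds outstanding: weight = 143556.12355/289449.56355 = 0.4960; after-tax cost = 8.9% × (1 − 31%) = 6.1410%.
WACC = 0.5040 × 8.5600% + 0.4960 × 6.1410% = 7.3603%.

7.36%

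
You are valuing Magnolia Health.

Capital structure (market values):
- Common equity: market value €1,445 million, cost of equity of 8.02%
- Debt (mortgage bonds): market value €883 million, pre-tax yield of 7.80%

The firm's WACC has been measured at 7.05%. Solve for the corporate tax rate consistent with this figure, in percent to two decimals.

29.97%

Total capital V = 1445 + 883 = 2328.
Equity weight = 1445/2328 = 0.6207.
Mortgage bonds weight = 883/2328 = 0.3793.
Equity contribution = 0.6207 × 8.02% = 4.9780%.
Debt contribution must be 7.05% − 4.9780% = 2.0720%.
0.3793 × 7.8% × (1 − T) = 2.0720%  ⇒  (1 − T) = 0.7003.
T = 29.9663%.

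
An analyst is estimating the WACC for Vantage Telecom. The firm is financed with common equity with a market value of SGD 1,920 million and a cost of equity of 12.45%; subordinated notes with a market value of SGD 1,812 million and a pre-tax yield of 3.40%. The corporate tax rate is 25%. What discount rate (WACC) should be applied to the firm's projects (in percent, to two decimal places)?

Total capital V = 1920 + 1812 = 3732.
Equity: weight = 1920/3732 = 0.5145; cost = 12.45%.
Subordinated notes: weight = 1812/3732 = 0.4855; after-tax cost = 3.4% × (1 − 25%) = 2.5500%.
WACC = 0.5145 × 12.4500% + 0.4855 × 2.5500% = 7.6432%.

7.64%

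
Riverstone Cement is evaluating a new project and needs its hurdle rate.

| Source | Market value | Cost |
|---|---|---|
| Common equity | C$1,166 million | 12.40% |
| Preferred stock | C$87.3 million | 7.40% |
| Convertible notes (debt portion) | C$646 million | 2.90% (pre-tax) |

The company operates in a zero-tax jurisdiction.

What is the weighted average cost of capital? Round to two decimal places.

8.94%

Total capital V = 1166 + 87.3 + 646 = 1899.3.
Equity: weight = 1166/1899.3 = 0.6139; cost = 12.4%.
Preferred: weight = 87.3/1899.3 = 0.0460; cost = 7.4%.
Convertible notes (debt portion): weight = 646/1899.3 = 0.3401; after-tax cost = 2.9% × (1 − 0%) = 2.9000%.
WACC = 0.6139 × 12.4000% + 0.0460 × 7.4000% + 0.3401 × 2.9000% = 8.9390%.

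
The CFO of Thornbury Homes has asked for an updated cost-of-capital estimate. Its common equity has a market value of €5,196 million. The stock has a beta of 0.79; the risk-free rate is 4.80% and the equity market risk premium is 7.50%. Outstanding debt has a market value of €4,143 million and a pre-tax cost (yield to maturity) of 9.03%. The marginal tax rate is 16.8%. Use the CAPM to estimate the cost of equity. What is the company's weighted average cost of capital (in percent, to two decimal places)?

9.30%

Cost of equity via CAPM: Re = 4.8% + 0.79 × 7.5% = 10.7250%.
Total capital V = 5196 + 4143 = 9339.
Equity: weight = 5196/9339 = 0.5564; cost = 10.725%.
Debt: weight = 4143/9339 = 0.4436; after-tax cost = 9.03% × (1 − 16.8%) = 7.5130%.
WACC = 0.5564 × 10.7250% + 0.4436 × 7.5130% = 9.3001%.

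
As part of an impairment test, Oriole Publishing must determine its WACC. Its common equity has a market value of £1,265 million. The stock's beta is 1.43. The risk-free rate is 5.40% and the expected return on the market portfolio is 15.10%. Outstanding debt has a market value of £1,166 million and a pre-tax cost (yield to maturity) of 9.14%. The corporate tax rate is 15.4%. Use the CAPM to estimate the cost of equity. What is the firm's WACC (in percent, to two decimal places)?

13.74%

Market risk premium = 15.1% − 5.4% = 9.7%.
Cost of equity via CAPM: Re = 5.4% + 1.43 × 9.7% = 19.2710%.
Total capital V = 1265 + 1166 = 2431.
Equity: weight = 1265/2431 = 0.5204; cost = 19.271%.
Debt: weight = 1166/2431 = 0.4796; after-tax cost = 9.14% × (1 − 15.4%) = 7.7324%.
WACC = 0.5204 × 19.2710% + 0.4796 × 7.7324% = 13.7367%.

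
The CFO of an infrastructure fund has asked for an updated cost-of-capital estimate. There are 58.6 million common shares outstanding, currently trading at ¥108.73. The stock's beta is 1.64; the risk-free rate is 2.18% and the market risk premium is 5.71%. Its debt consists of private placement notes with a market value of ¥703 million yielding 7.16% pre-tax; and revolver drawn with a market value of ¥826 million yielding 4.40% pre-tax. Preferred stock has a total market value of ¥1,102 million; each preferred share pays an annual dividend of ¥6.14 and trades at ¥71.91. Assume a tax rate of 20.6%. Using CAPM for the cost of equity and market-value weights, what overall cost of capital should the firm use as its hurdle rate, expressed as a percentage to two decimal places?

9.98%

Cost of equity via CAPM: Re = 2.18% + 1.64 × 5.71% = 11.5444%.
Cost of preferred: Rp = 6.14 / 71.91 = 8.5385%.
Market value of equity E = 108.73 × 58.6m = 6371.578m.
Total capital V = 6371.578 + 1102 + 703 + 826 = 9002.578.
Equity: weight = 6371.578/9002.578 = 0.7078; cost = 11.5444%.
Preferred: weight = 1102/9002.578 = 0.1224; cost = 8.5385%.
Private placement notes: weight = 703/9002.578 = 0.0781; after-tax cost = 7.16% × (1 − 20.6%) = 5.6850%.
Revolver drawn: weight = 826/9002.578 = 0.0918; after-tax cost = 4.4% × (1 − 20.6%) = 3.4936%.
WACC = 0.7078 × 11.5444% + 0.1224 × 8.5385% + 0.0781 × 5.6850% + 0.0918 × 3.4936% = 9.9802%.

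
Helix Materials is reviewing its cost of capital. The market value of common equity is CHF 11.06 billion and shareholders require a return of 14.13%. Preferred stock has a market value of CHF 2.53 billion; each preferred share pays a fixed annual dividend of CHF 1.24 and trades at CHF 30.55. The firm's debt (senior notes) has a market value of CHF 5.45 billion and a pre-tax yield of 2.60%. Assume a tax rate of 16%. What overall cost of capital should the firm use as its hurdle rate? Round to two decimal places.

Cost of preferred: Rp = 1.24 / 30.55 = 4.0589%.
Total capital V = 11.06 + 2.53 + 5.45 = 19.04.
Equity: weight = 11.06/19.04 = 0.5809; cost = 14.13%.
Preferred: weight = 2.53/19.04 = 0.1329; cost = 4.0589%.
Senior notes: weight = 5.45/19.04 = 0.2862; after-tax cost = 2.6% × (1 − 16%) = 2.1840%.
WACC = 0.5809 × 14.1300% + 0.1329 × 4.0589% + 0.2862 × 2.1840% = 9.3724%.

9.37%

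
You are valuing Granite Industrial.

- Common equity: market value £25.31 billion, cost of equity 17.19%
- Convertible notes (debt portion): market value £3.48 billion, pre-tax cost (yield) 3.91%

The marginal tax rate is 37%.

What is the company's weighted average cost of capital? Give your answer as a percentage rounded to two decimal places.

15.41%

Total capital V = 25.31 + 3.48 = 28.79.
Equity: weight = 25.31/28.79 = 0.8791; cost = 17.19%.
Convertible notes (debt portion): weight = 3.48/28.79 = 0.1209; after-tax cost = 3.91% × (1 − 37%) = 2.4633%.
WACC = 0.8791 × 17.1900% + 0.1209 × 2.4633% = 15.4099%.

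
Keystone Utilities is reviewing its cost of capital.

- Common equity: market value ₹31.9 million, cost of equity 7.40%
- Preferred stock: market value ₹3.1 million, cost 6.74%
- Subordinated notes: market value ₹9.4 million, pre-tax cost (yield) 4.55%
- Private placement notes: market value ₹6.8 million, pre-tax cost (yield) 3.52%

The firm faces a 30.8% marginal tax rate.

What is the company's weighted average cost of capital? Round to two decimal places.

5.92%

Total capital V = 31.9 + 3.1 + 9.4 + 6.8 = 51.2.
Equity: weight = 31.9/51.2 = 0.6230; cost = 7.4%.
Preferred: weight = 3.1/51.2 = 0.0605; cost = 6.74%.
Subordinated notes: weight = 9.4/51.2 = 0.1836; after-tax cost = 4.55% × (1 − 30.8%) = 3.1486%.
Private placement notes: weight = 6.8/51.2 = 0.1328; after-tax cost = 3.52% × (1 − 30.8%) = 2.4358%.
WACC = 0.6230 × 7.4000% + 0.0605 × 6.7400% + 0.1836 × 3.1486% + 0.1328 × 2.4358% = 5.9202%.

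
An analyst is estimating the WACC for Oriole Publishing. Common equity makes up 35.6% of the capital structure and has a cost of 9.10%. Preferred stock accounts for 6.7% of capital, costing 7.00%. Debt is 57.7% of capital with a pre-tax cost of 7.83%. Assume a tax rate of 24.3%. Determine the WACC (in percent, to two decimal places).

7.13%

After-tax cost of debt = 7.83% × (1 − 24.3%) = 5.9273%.
WACC = 0.356 × 9.1000% + 0.067 × 7.0000% + 0.577 × 5.9273% = 7.1287%.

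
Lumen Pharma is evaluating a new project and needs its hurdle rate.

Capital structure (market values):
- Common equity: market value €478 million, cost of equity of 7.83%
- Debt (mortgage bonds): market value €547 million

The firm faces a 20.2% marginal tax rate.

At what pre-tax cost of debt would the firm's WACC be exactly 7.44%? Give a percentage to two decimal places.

8.90%

Total capital V = 478 + 547 = 1025.
Equity weight = 478/1025 = 0.4663.
Mortgage bonds weight = 547/1025 = 0.5337.
Equity contribution = 0.4663 × 7.83% = 3.6515%.
Remaining for debt = 7.44% − 3.6515% = 3.7885%.
Rd × (1 − 20.2%) × 0.5337 = 3.7885%  ⇒  Rd = 8.8962%.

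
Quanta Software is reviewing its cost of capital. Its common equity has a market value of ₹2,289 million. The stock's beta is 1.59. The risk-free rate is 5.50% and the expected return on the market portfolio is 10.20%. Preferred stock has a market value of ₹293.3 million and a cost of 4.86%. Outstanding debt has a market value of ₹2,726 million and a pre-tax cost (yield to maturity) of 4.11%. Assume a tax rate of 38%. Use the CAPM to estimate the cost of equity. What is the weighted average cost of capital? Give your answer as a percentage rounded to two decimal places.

7.17%

Market risk premium = 10.2% − 5.5% = 4.7%.
Cost of equity via CAPM: Re = 5.5% + 1.59 × 4.7% = 12.9730%.
Total capital V = 2289 + 293.3 + 2726 = 5308.3.
Equity: weight = 2289/5308.3 = 0.4312; cost = 12.973%.
Preferred: weight = 293.3/5308.3 = 0.0553; cost = 4.86%.
Debt: weight = 2726/5308.3 = 0.5135; after-tax cost = 4.11% × (1 − 38%) = 2.5482%.
WACC = 0.4312 × 12.9730% + 0.0553 × 4.8600% + 0.5135 × 2.5482% = 7.1712%.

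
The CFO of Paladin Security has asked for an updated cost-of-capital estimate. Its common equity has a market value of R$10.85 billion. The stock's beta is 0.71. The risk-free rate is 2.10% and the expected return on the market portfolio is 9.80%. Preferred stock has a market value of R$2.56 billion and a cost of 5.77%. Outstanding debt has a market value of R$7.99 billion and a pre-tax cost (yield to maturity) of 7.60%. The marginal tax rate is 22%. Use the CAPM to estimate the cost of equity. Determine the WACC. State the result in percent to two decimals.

6.74%

Market risk premium = 9.8% − 2.1% = 7.7%.
Cost of equity via CAPM: Re = 2.1% + 0.71 × 7.7% = 7.5670%.
Total capital V = 10.85 + 2.56 + 7.99 = 21.4.
Equity: weight = 10.85/21.4 = 0.5070; cost = 7.567%.
Preferred: weight = 2.56/21.4 = 0.1196; cost = 5.77%.
Debt: weight = 7.99/21.4 = 0.3734; after-tax cost = 7.6% × (1 − 22%) = 5.9280%.
WACC = 0.5070 × 7.5670% + 0.1196 × 5.7700% + 0.3734 × 5.9280% = 6.7401%.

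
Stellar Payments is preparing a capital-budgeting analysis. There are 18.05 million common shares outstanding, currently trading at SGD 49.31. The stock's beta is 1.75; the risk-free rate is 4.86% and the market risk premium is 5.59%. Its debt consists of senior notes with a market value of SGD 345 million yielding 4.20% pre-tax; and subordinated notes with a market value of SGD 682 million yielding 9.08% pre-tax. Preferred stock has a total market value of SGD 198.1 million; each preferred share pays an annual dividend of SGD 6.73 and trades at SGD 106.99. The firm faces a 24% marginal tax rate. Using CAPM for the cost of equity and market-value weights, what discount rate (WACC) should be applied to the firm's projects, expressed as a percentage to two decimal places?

Cost of equity via CAPM: Re = 4.86% + 1.75 × 5.59% = 14.6425%.
Cost of preferred: Rp = 6.73 / 106.99 = 6.2903%.
Market value of equity E = 49.31 × 18.05m = 890.0455m.
Total capital V = 890.0455 + 198.1 + 345 + 682 = 2115.1455.
Equity: weight = 890.0455/2115.1455 = 0.4208; cost = 14.6425%.
Preferred: weight = 198.1/2115.1455 = 0.0937; cost = 6.2903%.
Senior notes: weight = 345/2115.1455 = 0.1631; after-tax cost = 4.2% × (1 − 24%) = 3.1920%.
Subordinated notes: weight = 682/2115.1455 = 0.3224; after-tax cost = 9.08% × (1 − 24%) = 6.9008%.
WACC = 0.4208 × 14.6425% + 0.0937 × 6.2903% + 0.1631 × 3.1920% + 0.3224 × 6.9008% = 9.4964%.

9.50%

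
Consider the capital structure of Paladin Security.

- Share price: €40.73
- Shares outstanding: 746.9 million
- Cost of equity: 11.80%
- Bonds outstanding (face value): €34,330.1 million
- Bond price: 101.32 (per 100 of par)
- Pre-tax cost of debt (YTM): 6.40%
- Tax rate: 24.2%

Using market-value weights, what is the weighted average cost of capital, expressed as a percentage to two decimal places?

Market value of equity E = 40.73 × 746.9m = 30421.237m. Market value of debt D = 34330.1m × 101.32/100 = 34783.25732m.
Total capital V = 30421.237 + 34783.25732 = 65204.49432.
Equity: weight = 30421.237/65204.49432 = 0.4666; cost = 11.8%.
Bonds outstanding: weight = 34783.25732/65204.49432 = 0.5334; after-tax cost = 6.4% × (1 − 24.2%) = 4.8512%.
WACC = 0.4666 × 11.8000% + 0.5334 × 4.8512% = 8.0932%.

8.09%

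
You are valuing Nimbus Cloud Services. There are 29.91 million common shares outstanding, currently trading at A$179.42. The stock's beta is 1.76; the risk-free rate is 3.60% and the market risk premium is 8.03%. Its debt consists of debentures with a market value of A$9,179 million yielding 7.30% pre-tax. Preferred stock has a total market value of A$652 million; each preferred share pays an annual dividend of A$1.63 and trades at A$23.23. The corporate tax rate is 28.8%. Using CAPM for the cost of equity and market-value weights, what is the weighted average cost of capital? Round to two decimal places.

Cost of equity via CAPM: Re = 3.6% + 1.76 × 8.03% = 17.7328%.
Cost of preferred: Rp = 1.63 / 23.23 = 7.0168%.
Market value of equity E = 179.42 × 29.91m = 5366.4522m.
Total capital V = 5366.4522 + 652 + 9179 = 15197.4522.
Equity: weight = 5366.4522/15197.4522 = 0.3531; cost = 17.7328%.
Preferred: weight = 652/15197.4522 = 0.0429; cost = 7.0168%.
Debentures: weight = 9179/15197.4522 = 0.6040; after-tax cost = 7.3% × (1 − 28.8%) = 5.1976%.
WACC = 0.3531 × 17.7328% + 0.0429 × 7.0168% + 0.6040 × 5.1976% = 9.7020%.

9.70%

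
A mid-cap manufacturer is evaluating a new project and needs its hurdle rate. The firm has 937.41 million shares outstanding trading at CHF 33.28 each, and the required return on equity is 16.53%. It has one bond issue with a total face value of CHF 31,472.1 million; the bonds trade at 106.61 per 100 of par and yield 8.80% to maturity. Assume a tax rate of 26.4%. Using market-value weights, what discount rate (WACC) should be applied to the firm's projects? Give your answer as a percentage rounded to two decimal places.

Market value of equity E = 33.28 × 937.41m = 31197.0048m. Market value of debt D = 31472.1m × 106.61/100 = 33552.40581m.
Total capital V = 31197.0048 + 33552.40581 = 64749.41061.
Equity: weight = 31197.0048/64749.41061 = 0.4818; cost = 16.53%.
Bonds outstanding: weight = 33552.40581/64749.41061 = 0.5182; after-tax cost = 8.8% × (1 − 26.4%) = 6.4768%.
WACC = 0.4818 × 16.5300% + 0.5182 × 6.4768% = 11.3205%.

11.32%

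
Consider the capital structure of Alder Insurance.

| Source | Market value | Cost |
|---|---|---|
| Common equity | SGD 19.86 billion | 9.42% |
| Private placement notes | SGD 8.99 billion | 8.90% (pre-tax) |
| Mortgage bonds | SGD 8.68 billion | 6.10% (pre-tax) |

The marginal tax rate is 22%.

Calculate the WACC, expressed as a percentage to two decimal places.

Total capital V = 19.86 + 8.99 + 8.68 = 37.53.
Equity: weight = 19.86/37.53 = 0.5292; cost = 9.42%.
Private placement notes: weight = 8.99/37.53 = 0.2395; after-tax cost = 8.9% × (1 − 22%) = 6.9420%.
Mortgage bonds: weight = 8.68/37.53 = 0.2313; after-tax cost = 6.1% × (1 − 22%) = 4.7580%.
WACC = 0.5292 × 9.4200% + 0.2395 × 6.9420% + 0.2313 × 4.7580% = 7.7482%.

7.75%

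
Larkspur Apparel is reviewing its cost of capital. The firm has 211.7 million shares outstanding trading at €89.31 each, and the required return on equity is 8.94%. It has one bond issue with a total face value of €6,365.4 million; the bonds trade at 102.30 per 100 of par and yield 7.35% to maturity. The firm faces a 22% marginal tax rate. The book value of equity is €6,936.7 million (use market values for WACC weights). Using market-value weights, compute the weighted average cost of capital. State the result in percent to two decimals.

8.12%

Market value of equity E = 89.31 × 211.7m = 18906.927m. Market value of debt D = 6365.4m × 102.3/100 = 6511.8042m.
Total capital V = 18906.927 + 6511.8042 = 25418.7312.
Equity: weight = 18906.927/25418.7312 = 0.7438; cost = 8.94%.
Bonds outstanding: weight = 6511.8042/25418.7312 = 0.2562; after-tax cost = 7.35% × (1 − 22%) = 5.7330%.
WACC = 0.7438 × 8.9400% + 0.2562 × 5.7330% = 8.1184%.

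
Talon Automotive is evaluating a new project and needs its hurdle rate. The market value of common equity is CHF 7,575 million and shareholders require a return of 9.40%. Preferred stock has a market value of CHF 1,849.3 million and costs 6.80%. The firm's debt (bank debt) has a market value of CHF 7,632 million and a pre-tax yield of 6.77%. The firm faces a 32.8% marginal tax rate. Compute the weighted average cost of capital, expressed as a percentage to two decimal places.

6.95%

Total capital V = 7575 + 1849.3 + 7632 = 17056.3.
Equity: weight = 7575/17056.3 = 0.4441; cost = 9.4%.
Preferred: weight = 1849.3/17056.3 = 0.1084; cost = 6.8%.
Bank debt: weight = 7632/17056.3 = 0.4475; after-tax cost = 6.77% × (1 − 32.8%) = 4.5494%.
WACC = 0.4441 × 9.4000% + 0.1084 × 6.8000% + 0.4475 × 4.5494% = 6.9477%.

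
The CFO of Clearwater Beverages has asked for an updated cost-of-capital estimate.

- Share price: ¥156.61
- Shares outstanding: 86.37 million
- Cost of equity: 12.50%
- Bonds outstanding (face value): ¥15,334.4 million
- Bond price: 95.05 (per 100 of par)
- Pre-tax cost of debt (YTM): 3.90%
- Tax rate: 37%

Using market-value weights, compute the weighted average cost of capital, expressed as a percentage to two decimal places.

Market value of equity E = 156.61 × 86.37m = 13526.4057m. Market value of debt D = 15334.4m × 95.05/100 = 14575.3472m.
Total capital V = 13526.4057 + 14575.3472 = 28101.7529.
Equity: weight = 13526.4057/28101.7529 = 0.4813; cost = 12.5%.
Bonds outstanding: weight = 14575.3472/28101.7529 = 0.5187; after-tax cost = 3.9% × (1 − 37%) = 2.4570%.
WACC = 0.4813 × 12.5000% + 0.5187 × 2.4570% = 7.2911%.

7.29%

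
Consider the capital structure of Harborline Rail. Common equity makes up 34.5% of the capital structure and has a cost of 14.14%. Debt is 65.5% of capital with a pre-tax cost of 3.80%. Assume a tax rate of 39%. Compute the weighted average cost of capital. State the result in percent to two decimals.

6.40%

After-tax cost of debt = 3.8% × (1 − 39%) = 2.3180%.
WACC = 0.345 × 14.1400% + 0.655 × 2.3180% = 6.3966%.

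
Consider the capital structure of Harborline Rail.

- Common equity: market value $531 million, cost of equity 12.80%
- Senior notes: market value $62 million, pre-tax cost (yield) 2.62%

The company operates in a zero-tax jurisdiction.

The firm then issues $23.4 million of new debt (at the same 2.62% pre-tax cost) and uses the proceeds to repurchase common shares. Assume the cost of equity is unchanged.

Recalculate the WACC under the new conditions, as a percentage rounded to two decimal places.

11.33%

After the change:
Total capital V = 507.6 + 85.4 = 593.
Equity: weight = 507.6/593 = 0.8560; cost = 12.8%.
Senior notes: weight = 85.4/593 = 0.1440; after-tax cost = 2.62% × (1 − 0%) = 2.6200%.
WACC = 0.8560 × 12.8000% + 0.1440 × 2.6200% = 11.3339%.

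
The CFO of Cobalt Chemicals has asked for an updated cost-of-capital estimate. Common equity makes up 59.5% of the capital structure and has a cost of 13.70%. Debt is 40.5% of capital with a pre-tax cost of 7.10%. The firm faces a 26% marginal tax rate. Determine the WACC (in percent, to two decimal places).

10.28%

After-tax cost of debt = 7.1% × (1 − 26%) = 5.2540%.
WACC = 0.595 × 13.7000% + 0.405 × 5.2540% = 10.2794%.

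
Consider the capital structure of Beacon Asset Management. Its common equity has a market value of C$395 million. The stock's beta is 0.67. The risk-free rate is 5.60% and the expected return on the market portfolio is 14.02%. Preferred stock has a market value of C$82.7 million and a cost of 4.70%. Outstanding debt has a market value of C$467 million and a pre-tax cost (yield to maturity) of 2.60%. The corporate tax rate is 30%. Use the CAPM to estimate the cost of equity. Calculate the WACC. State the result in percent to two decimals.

6.01%

Market risk premium = 14.02% − 5.6% = 8.42%.
Cost of equity via CAPM: Re = 5.6% + 0.67 × 8.42% = 11.2414%.
Total capital V = 395 + 82.7 + 467 = 944.7.
Equity: weight = 395/944.7 = 0.4181; cost = 11.2414%.
Preferred: weight = 82.7/944.7 = 0.0875; cost = 4.7%.
Debt: weight = 467/944.7 = 0.4943; after-tax cost = 2.6% × (1 − 30%) = 1.8200%.
WACC = 0.4181 × 11.2414% + 0.0875 × 4.7000% + 0.4943 × 1.8200% = 6.0114%.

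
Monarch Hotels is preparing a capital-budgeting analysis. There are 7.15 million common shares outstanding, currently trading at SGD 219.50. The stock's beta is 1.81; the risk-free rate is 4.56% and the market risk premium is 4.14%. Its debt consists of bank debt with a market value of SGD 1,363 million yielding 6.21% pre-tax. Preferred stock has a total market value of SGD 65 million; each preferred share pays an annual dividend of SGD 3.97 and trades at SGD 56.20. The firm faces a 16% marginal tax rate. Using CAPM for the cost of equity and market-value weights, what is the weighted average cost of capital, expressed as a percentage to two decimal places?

Cost of equity via CAPM: Re = 4.56% + 1.81 × 4.14% = 12.0534%.
Cost of preferred: Rp = 3.97 / 56.2 = 7.0641%.
Market value of equity E = 219.5 × 7.15m = 1569.425m.
Total capital V = 1569.425 + 65 + 1363 = 2997.425.
Equity: weight = 1569.425/2997.425 = 0.5236; cost = 12.0534%.
Preferred: weight = 65/2997.425 = 0.0217; cost = 7.0641%.
Bank debt: weight = 1363/2997.425 = 0.4547; after-tax cost = 6.21% × (1 − 16%) = 5.2164%.
WACC = 0.5236 × 12.0534% + 0.0217 × 7.0641% + 0.4547 × 5.2164% = 8.8363%.

8.84%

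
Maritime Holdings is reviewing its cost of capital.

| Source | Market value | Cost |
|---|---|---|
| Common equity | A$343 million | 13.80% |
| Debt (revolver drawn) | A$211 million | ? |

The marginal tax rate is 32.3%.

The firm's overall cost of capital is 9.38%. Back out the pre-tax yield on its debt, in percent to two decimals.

Total capital V = 343 + 211 = 554.
Equity weight = 343/554 = 0.6191.
Revolver drawn weight = 211/554 = 0.3809.
Equity contribution = 0.6191 × 13.8% = 8.5440%.
Remaining for debt = 9.38% − 8.5440% = 0.8360%.
Rd × (1 − 32.3%) × 0.3809 = 0.8360%  ⇒  Rd = 3.2421%.

3.24%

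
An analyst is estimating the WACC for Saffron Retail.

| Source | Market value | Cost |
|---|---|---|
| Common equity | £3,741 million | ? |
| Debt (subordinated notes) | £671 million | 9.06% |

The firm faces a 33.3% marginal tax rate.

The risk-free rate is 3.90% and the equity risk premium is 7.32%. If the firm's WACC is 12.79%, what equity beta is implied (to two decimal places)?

1.38

Total capital V = 3741 + 671 = 4412.
Equity weight = 3741/4412 = 0.8479.
Subordinated notes weight = 671/4412 = 0.1521.
Debt contribution = 0.1521 × 9.06% × (1 − 33.3%) = 0.9191%.
Required equity contribution = 12.79% − 0.9191% = 11.8709%  ⇒  Re = 14.0002%.
CAPM: 14.0002% = 3.9% + β × 7.32%  ⇒  β = 1.3798.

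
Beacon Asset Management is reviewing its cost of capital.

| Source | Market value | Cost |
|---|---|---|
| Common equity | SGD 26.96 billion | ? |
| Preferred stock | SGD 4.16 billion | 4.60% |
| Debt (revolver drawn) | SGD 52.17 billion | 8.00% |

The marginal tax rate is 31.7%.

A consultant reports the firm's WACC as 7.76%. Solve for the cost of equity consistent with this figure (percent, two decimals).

Total capital V = 26.96 + 4.16 + 52.17 = 83.29.
Equity weight = 26.96/83.29 = 0.3237.
Preferred weight = 4.16/83.29 = 0.0499.
Revolver drawn weight = 52.17/83.29 = 0.6264.
Debt contribution = 0.6264 × 8% × (1 − 31.7%) = 3.4225%.
Preferred contribution = 0.0499 × 4.6% = 0.2298%.
Required equity contribution = 7.76% − 3.6522% = 4.1078%.
Re = 4.1078% / 0.3237 = 12.6906%.

12.69%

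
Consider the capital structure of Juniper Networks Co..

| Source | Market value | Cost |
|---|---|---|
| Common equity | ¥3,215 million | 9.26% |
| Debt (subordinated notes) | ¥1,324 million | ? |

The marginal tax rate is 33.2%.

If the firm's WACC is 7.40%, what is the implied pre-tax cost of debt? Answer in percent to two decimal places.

Total capital V = 3215 + 1324 = 4539.
Equity weight = 3215/4539 = 0.7083.
Subordinated notes weight = 1324/4539 = 0.2917.
Equity contribution = 0.7083 × 9.26% = 6.5589%.
Remaining for debt = 7.4% − 6.5589% = 0.8411%.
Rd × (1 − 33.2%) × 0.2917 = 0.8411%  ⇒  Rd = 4.3166%.

4.32%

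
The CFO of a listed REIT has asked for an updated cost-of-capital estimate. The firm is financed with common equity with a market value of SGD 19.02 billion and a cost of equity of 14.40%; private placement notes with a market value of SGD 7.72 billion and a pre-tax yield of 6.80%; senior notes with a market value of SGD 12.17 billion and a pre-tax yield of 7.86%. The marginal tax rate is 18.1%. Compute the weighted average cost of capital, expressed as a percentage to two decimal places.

Total capital V = 19.02 + 7.72 + 12.17 = 38.91.
Equity: weight = 19.02/38.91 = 0.4888; cost = 14.4%.
Private placement notes: weight = 7.72/38.91 = 0.1984; after-tax cost = 6.8% × (1 − 18.1%) = 5.5692%.
Senior notes: weight = 12.17/38.91 = 0.3128; after-tax cost = 7.86% × (1 − 18.1%) = 6.4373%.
WACC = 0.4888 × 14.4000% + 0.1984 × 5.5692% + 0.3128 × 6.4373% = 10.1574%.

10.16%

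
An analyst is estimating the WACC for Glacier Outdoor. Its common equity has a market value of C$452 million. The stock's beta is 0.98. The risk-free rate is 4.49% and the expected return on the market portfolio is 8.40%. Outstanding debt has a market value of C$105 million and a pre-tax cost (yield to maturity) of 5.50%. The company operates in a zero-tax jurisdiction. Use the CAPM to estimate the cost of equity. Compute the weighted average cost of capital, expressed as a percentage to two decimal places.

7.79%

Market risk premium = 8.4% − 4.49% = 3.91%.
Cost of equity via CAPM: Re = 4.49% + 0.98 × 3.91% = 8.3218%.
Total capital V = 452 + 105 = 557.
Equity: weight = 452/557 = 0.8115; cost = 8.3218%.
Debt: weight = 105/557 = 0.1885; after-tax cost = 5.5% × (1 − 0%) = 5.5000%.
WACC = 0.8115 × 8.3218% + 0.1885 × 5.5000% = 7.7899%.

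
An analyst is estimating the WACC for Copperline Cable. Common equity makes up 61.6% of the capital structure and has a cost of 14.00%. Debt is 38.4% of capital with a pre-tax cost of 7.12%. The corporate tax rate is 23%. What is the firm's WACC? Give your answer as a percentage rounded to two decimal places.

10.73%

After-tax cost of debt = 7.12% × (1 − 23%) = 5.4824%.
WACC = 0.616 × 14.0000% + 0.384 × 5.4824% = 10.7292%.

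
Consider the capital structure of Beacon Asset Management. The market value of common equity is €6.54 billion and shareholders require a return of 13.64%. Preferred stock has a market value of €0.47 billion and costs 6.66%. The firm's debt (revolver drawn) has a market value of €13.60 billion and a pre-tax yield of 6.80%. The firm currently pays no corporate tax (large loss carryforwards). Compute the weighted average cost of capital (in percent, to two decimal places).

Total capital V = 6.54 + 0.47 + 13.6 = 20.61.
Equity: weight = 6.54/20.61 = 0.3173; cost = 13.64%.
Preferred: weight = 0.47/20.61 = 0.0228; cost = 6.66%.
Revolver drawn: weight = 13.6/20.61 = 0.6599; after-tax cost = 6.8% × (1 − 0%) = 6.8000%.
WACC = 0.3173 × 13.6400% + 0.0228 × 6.6600% + 0.6599 × 6.8000% = 8.9673%.

8.97%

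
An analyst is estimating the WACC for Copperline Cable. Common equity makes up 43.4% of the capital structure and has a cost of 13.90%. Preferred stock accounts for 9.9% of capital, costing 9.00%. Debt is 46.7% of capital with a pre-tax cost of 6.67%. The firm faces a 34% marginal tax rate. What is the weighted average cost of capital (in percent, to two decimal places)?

8.98%

After-tax cost of debt = 6.67% × (1 − 34%) = 4.4022%.
WACC = 0.434 × 13.9000% + 0.099 × 9.0000% + 0.467 × 4.4022% = 8.9794%.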